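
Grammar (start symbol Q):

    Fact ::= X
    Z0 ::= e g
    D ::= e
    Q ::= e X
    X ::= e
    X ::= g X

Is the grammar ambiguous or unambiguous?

(D, Z0, Fact are unreachable from Q, so their rules don't affect L(Q).) Each reachable nonterminal has at most one production per leading terminal, and all productions are right-linear; the derivation is determined token-by-token.

Unambiguous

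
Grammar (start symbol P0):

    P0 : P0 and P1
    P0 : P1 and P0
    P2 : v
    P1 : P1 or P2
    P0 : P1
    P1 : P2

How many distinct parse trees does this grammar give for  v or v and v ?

2

Parse trees for v or v and v:
  [P0 [P0 [P1 [P1 [P2 v]] or [P2 v]]] and [P1 [P2 v]]]
  [P0 [P1 [P1 [P2 v]] or [P2 v]] and [P0 [P1 [P2 v]]]]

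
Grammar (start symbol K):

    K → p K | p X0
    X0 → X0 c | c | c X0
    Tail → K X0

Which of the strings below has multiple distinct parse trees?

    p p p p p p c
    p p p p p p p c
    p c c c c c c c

p p p p p p c: 1 tree
p p p p p p p c: 1 tree
p c c c c c c c: 64 trees

p c c c c c c c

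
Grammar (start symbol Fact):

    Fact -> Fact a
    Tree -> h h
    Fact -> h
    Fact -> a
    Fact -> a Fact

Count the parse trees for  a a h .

Parse trees for a a h:
  [Fact a [Fact a [Fact h]]]

1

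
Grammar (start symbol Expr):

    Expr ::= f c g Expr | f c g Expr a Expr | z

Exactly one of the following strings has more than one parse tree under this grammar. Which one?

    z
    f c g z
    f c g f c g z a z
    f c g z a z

z: 1 tree
f c g z: 1 tree
f c g f c g z a z: 2 trees
f c g z a z: 1 tree

f c g f c g z a z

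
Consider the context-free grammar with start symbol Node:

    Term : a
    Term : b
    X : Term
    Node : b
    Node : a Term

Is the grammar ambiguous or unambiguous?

Unambiguous

Only Node, Term are reachable from Node; ignoring the rest: Restricted to the reachable nonterminals, every rule has the form A → t or A → t B, and no two rules for the same A share a first terminal. The grammar encodes a DFA — one run per string.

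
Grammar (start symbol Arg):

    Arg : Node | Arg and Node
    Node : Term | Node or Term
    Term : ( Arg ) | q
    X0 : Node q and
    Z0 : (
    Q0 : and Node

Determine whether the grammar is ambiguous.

Only Arg, Node, Term are reachable from Arg; ignoring the rest: The grammar is stratified — Arg handles 'and' (left-recursive), Node handles 'or', Term atoms. Each operator has a fixed associativity and precedence level, so every string has one parse.

Unambiguous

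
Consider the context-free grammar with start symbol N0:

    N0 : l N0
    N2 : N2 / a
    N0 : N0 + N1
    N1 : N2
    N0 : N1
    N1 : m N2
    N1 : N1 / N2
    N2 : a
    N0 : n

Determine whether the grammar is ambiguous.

Witness: a / a

Derivation 1: N0 ⇒ N1 ⇒ N2 ⇒ N2 / a ⇒ a / a
Derivation 2: N0 ⇒ N1 ⇒ N1 / N2 ⇒ N2 / N2 ⇒ a / N2 ⇒ a / a

Two distinct leftmost derivations for the same string.

Ambiguous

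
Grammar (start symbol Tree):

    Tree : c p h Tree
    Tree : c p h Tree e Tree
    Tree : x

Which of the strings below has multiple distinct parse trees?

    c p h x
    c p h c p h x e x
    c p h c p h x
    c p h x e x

c p h c p h x e x

c p h x: 1 tree
c p h c p h x e x: 2 trees
c p h c p h x: 1 tree
c p h x e x: 1 tree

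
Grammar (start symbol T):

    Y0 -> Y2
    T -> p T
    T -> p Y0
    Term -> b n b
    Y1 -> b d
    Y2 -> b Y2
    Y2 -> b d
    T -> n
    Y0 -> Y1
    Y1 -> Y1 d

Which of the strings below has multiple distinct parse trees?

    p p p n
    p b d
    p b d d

p p p n: 1 tree
p b d: 2 trees
p b d d: 1 tree

p b d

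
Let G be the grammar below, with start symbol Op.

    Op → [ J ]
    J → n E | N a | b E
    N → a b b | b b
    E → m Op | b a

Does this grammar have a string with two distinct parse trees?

Ambiguous

Witness: [ b b a ]

Derivation 1: Op ⇒ [ J ] ⇒ [ N a ] ⇒ [ b b a ]
Derivation 2: Op ⇒ [ J ] ⇒ [ b E ] ⇒ [ b b a ]

Two distinct leftmost derivations for the same string.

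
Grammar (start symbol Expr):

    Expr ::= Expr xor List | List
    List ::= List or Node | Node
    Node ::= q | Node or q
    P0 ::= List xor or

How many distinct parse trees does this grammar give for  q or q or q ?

4

Parse trees for q or q or q:
  [Expr [List [List [Node q]] or [Node [Node q] or q]]]
  [Expr [List [List [List [Node q]] or [Node q]] or [Node q]]]
  [Expr [List [List [Node [Node q] or q]] or [Node q]]]
  [Expr [List [Node [Node [Node q] or q] or q]]]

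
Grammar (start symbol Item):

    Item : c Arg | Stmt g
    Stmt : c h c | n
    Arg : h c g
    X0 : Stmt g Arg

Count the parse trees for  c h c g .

Parse trees for c h c g:
  [Item c [Arg h c g]]
  [Item [Stmt c h c] g]

2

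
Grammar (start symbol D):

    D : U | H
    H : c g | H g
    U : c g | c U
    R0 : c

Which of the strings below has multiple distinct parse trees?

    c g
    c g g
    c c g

c g

c g: 2 trees
c g g: 1 tree
c c g: 1 tree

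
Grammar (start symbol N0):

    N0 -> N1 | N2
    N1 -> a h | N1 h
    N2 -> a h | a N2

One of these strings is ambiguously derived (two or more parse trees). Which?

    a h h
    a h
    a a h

a h

a h h: 1 tree
a h: 2 trees
a a h: 1 tree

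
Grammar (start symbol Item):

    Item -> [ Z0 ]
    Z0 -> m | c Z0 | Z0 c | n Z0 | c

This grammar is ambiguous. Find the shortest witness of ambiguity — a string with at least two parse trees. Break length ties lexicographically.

[ c c ]

length 3: no string has ≥2 trees
length 4: [ c c ] has 2 parse trees

Two derivations of [ c c ]:
  Item ⇒ [ Z0 ] ⇒ [ c Z0 ] ⇒ [ c c ]
  Item ⇒ [ Z0 ] ⇒ [ Z0 c ] ⇒ [ c c ]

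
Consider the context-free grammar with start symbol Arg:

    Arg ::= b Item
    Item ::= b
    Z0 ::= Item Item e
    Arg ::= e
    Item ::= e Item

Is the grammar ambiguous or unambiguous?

Unambiguous

Only Arg, Item are reachable from Arg; ignoring the rest: The reachable rules are right-linear with at most one rule per (nonterminal, next-terminal) pair. Each input token forces the next rule, so parsing is deterministic.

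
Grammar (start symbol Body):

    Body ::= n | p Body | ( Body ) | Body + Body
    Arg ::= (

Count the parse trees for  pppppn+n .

6

Parse trees for pppppn+n:
  [Body p [Body p [Body p [Body p [Body p [Body [Body n] + [Body n]]]]]]]
  [Body p [Body p [Body p [Body p [Body [Body p [Body n]] + [Body n]]]]]]
  [Body p [Body p [Body p [Body [Body p [Body p [Body n]]] + [Body n]]]]]
  [Body p [Body p [Body [Body p [Body p [Body p [Body n]]]] + [Body n]]]]
  [Body p [Body [Body p [Body p [Body p [Body p [Body n]]]]] + [Body n]]]
  [Body [Body p [Body p [Body p [Body p [Body p [Body n]]]]]] + [Body n]]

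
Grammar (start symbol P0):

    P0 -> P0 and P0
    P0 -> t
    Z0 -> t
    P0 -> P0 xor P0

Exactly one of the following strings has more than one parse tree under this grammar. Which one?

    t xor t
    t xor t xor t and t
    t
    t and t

t xor t xor t and t

t xor t: 1 tree
t xor t xor t and t: 5 trees
t: 1 tree
t and t: 1 tree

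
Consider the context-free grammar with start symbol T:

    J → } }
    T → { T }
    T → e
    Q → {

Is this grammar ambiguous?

Only T is reachable from T; ignoring the rest: Each string is a nest of matched brackets around a single atom. An opening bracket forces the recursive rule; an atom forces the base rule.

Unambiguous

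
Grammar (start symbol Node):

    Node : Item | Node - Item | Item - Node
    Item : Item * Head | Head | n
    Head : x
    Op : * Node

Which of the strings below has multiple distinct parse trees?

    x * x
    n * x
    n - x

x * x: 1 tree
n * x: 1 tree
n - x: 2 trees

n - x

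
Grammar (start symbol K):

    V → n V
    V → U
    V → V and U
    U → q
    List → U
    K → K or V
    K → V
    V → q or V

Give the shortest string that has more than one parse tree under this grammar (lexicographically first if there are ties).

q or q

length 1: no string has ≥2 trees
length 2: no string has ≥2 trees
length 3: q or q has 2 parse trees

Two derivations of q or q:
  K ⇒ K or V ⇒ V or V ⇒ U or V ⇒ q or V ⇒ q or U ⇒ q or q
  K ⇒ V ⇒ q or V ⇒ q or U ⇒ q or q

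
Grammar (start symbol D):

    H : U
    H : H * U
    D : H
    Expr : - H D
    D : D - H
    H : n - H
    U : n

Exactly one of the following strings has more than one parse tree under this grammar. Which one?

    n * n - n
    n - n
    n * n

n * n - n: 1 tree
n - n: 2 trees
n * n: 1 tree

n - n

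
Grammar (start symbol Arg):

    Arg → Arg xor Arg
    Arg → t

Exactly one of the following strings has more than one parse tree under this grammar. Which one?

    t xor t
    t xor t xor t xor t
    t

t xor t: 1 tree
t xor t xor t xor t: 5 trees
t: 1 tree

t xor t xor t xor t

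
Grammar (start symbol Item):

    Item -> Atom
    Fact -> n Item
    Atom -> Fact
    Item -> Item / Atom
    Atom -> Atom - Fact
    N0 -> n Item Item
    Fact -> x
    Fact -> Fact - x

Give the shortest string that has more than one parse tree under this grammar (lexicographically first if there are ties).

x - x

length 1: no string has ≥2 trees
length 2: no string has ≥2 trees
length 3: x - x has 2 parse trees

Two derivations of x - x:
  Item ⇒ Atom ⇒ Fact ⇒ Fact - x ⇒ x - x
  Item ⇒ Atom ⇒ Atom - Fact ⇒ Fact - Fact ⇒ x - Fact ⇒ x - x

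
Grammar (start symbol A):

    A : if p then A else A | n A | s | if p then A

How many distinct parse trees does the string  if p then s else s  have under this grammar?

Parse trees for if p then s else s:
  [A if p then [A s] else [A s]]

1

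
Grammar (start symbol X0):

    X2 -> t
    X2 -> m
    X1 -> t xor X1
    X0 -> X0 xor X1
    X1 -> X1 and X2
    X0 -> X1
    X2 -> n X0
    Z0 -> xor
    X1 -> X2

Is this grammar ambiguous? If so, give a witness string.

Witness: t xor m

Derivation 1: X0 ⇒ X0 xor X1 ⇒ X1 xor X1 ⇒ X2 xor X1 ⇒ t xor X1 ⇒ t xor X2 ⇒ t xor m
Derivation 2: X0 ⇒ X1 ⇒ t xor X1 ⇒ t xor X2 ⇒ t xor m

Two distinct leftmost derivations for the same string.

Ambiguous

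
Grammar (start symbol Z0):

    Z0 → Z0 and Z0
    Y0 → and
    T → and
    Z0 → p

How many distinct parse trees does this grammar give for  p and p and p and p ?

Parse trees for p and p and p and p:
  [Z0 [Z0 p] and [Z0 [Z0 p] and [Z0 [Z0 p] and [Z0 p]]]]
  [Z0 [Z0 p] and [Z0 [Z0 [Z0 p] and [Z0 p]] and [Z0 p]]]
  [Z0 [Z0 [Z0 p] and [Z0 p]] and [Z0 [Z0 p] and [Z0 p]]]
  [Z0 [Z0 [Z0 p] and [Z0 [Z0 p] and [Z0 p]]] and [Z0 p]]
  [Z0 [Z0 [Z0 [Z0 p] and [Z0 p]] and [Z0 p]] and [Z0 p]]

5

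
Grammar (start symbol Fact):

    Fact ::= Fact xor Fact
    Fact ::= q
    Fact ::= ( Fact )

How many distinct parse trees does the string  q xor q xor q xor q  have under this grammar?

5

Parse trees for q xor q xor q xor q:
  [Fact [Fact q] xor [Fact [Fact q] xor [Fact [Fact q] xor [Fact q]]]]
  [Fact [Fact q] xor [Fact [Fact [Fact q] xor [Fact q]] xor [Fact q]]]
  [Fact [Fact [Fact q] xor [Fact q]] xor [Fact [Fact q] xor [Fact q]]]
  [Fact [Fact [Fact q] xor [Fact [Fact q] xor [Fact q]]] xor [Fact q]]
  [Fact [Fact [Fact [Fact q] xor [Fact q]] xor [Fact q]] xor [Fact q]]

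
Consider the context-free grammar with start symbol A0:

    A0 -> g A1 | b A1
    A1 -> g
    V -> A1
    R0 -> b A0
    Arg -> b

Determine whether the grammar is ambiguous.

Only A0, A1 are reachable from A0; ignoring the rest: Each reachable nonterminal has at most one production per leading terminal, and all productions are right-linear; the derivation is determined token-by-token.

Unambiguous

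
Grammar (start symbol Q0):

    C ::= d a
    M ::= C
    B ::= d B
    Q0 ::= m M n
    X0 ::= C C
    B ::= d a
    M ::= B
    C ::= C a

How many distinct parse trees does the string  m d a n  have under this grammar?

Parse trees for m d a n:
  [Q0 m [M [C d a]] n]
  [Q0 m [M [B d a]] n]

2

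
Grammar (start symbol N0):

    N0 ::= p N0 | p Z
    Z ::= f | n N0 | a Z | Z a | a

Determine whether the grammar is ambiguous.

Ambiguous

Witness: p a a

Derivation 1: N0 ⇒ p Z ⇒ p a Z ⇒ p a a
Derivation 2: N0 ⇒ p Z ⇒ p Z a ⇒ p a a

Two distinct leftmost derivations for the same string.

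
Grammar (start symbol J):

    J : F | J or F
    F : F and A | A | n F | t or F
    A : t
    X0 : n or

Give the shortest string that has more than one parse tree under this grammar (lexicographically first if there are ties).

length 1: no string has ≥2 trees
length 2: no string has ≥2 trees
length 3: t or t has 2 parse trees

Two derivations of t or t:
  J ⇒ F ⇒ t or F ⇒ t or A ⇒ t or t
  J ⇒ J or F ⇒ F or F ⇒ A or F ⇒ t or F ⇒ t or A ⇒ t or t

t or t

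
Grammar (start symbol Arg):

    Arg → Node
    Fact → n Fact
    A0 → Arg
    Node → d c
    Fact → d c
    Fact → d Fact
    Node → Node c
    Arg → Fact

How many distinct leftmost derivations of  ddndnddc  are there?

1

Parse trees for ddndnddc:
  [Arg [Fact d [Fact d [Fact n [Fact d [Fact n [Fact d [Fact d c]]]]]]]]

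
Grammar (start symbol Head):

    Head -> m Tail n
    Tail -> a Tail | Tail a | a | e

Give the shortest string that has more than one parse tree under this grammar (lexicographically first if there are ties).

m a a n

length 3: no string has ≥2 trees
length 4: m a a n has 2 parse trees

Two derivations of m a a n:
  Head ⇒ m Tail n ⇒ m a Tail n ⇒ m a a n
  Head ⇒ m Tail n ⇒ m Tail a n ⇒ m a a n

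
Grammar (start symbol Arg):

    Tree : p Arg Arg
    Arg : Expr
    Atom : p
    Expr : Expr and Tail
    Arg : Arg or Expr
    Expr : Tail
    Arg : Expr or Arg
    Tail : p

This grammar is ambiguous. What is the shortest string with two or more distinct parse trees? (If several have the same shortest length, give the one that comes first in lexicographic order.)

p or p

length 1: no string has ≥2 trees
length 3: p or p has 2 parse trees

Two derivations of p or p:
  Arg ⇒ Arg or Expr ⇒ Expr or Expr ⇒ Tail or Expr ⇒ p or Expr ⇒ p or Tail ⇒ p or p
  Arg ⇒ Expr or Arg ⇒ Tail or Arg ⇒ p or Arg ⇒ p or Expr ⇒ p or Tail ⇒ p or p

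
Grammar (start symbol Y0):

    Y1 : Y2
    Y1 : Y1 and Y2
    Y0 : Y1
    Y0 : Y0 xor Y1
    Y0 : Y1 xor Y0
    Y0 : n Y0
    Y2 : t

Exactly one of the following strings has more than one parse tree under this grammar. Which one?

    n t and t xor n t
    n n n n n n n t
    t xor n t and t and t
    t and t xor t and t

t and t xor t and t

n t and t xor n t: 1 tree
n n n n n n n t: 1 tree
t xor n t and t and t: 1 tree
t and t xor t and t: 2 trees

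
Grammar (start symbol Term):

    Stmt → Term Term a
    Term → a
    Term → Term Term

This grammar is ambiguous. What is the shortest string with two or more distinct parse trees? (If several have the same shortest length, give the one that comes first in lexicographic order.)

a a a

length 1: no string has ≥2 trees
length 2: no string has ≥2 trees
length 3: a a a has 2 parse trees

Two derivations of a a a:
  Term ⇒ Term Term ⇒ a Term ⇒ a Term Term ⇒ a a Term ⇒ a a a
  Term ⇒ Term Term ⇒ Term Term Term ⇒ a Term Term ⇒ a a Term ⇒ a a a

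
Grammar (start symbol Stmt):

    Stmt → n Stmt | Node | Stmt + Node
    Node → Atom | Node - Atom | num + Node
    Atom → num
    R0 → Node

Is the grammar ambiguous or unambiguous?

Witness: num + num

Derivation 1: Stmt ⇒ Node ⇒ num + Node ⇒ num + Atom ⇒ num + num
Derivation 2: Stmt ⇒ Stmt + Node ⇒ Node + Node ⇒ Atom + Node ⇒ num + Node ⇒ num + Atom ⇒ num + num

Two distinct leftmost derivations for the same string.

Ambiguous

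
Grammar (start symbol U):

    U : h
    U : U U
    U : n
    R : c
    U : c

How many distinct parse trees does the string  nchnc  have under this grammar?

14

Parse trees for nchnc (showing first 6 of 14):
  [U [U n] [U [U c] [U [U h] [U [U n] [U c]]]]]
  [U [U n] [U [U c] [U [U [U h] [U n]] [U c]]]]
  [U [U n] [U [U [U c] [U h]] [U [U n] [U c]]]]
  [U [U n] [U [U [U c] [U [U h] [U n]]] [U c]]]
  [U [U n] [U [U [U [U c] [U h]] [U n]] [U c]]]
  [U [U [U n] [U c]] [U [U h] [U [U n] [U c]]]]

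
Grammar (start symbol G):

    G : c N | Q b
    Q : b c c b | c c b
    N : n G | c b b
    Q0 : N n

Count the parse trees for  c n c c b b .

Parse trees for c n c c b b:
  [G c [N n [G c [N c b b]]]]
  [G c [N n [G [Q c c b] b]]]

2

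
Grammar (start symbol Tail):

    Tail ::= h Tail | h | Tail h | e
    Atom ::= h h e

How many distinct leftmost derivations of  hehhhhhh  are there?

Parse trees for hehhhhhh:
  [Tail h [Tail [Tail [Tail [Tail [Tail [Tail [Tail e] h] h] h] h] h] h]]
  [Tail [Tail h [Tail [Tail [Tail [Tail [Tail [Tail e] h] h] h] h] h]] h]
  [Tail [Tail [Tail h [Tail [Tail [Tail [Tail [Tail e] h] h] h] h]] h] h]
  [Tail [Tail [Tail [Tail h [Tail [Tail [Tail [Tail e] h] h] h]] h] h] h]
  [Tail [Tail [Tail [Tail [Tail h [Tail [Tail [Tail e] h] h]] h] h] h] h]
  [Tail [Tail [Tail [Tail [Tail [Tail h [Tail [Tail e] h]] h] h] h] h] h]
  [Tail [Tail [Tail [Tail [Tail [Tail [Tail h [Tail e]] h] h] h] h] h] h]

7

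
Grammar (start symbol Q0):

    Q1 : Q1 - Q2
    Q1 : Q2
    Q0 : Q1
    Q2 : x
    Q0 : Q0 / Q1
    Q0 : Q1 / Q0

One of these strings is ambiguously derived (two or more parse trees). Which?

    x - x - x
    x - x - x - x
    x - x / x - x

x - x / x - x

x - x - x: 1 tree
x - x - x - x: 1 tree
x - x / x - x: 2 trees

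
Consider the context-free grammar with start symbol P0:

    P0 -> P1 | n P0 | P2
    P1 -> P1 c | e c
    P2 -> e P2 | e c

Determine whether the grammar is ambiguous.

Witness: e c

Derivation 1: P0 ⇒ P1 ⇒ e c
Derivation 2: P0 ⇒ P2 ⇒ e c

Two distinct leftmost derivations for the same string.

Ambiguous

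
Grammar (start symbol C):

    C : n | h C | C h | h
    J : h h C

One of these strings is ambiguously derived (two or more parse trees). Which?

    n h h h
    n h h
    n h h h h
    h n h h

h n h h

n h h h: 1 tree
n h h: 1 tree
n h h h h: 1 tree
h n h h: 3 trees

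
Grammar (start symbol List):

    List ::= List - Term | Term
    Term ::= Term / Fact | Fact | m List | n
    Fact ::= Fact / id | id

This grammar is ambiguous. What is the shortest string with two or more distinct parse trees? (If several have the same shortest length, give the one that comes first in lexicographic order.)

id / id

length 1: no string has ≥2 trees
length 2: no string has ≥2 trees
length 3: id / id has 2 parse trees

Two derivations of id / id:
  List ⇒ Term ⇒ Term / Fact ⇒ Fact / Fact ⇒ id / Fact ⇒ id / id
  List ⇒ Term ⇒ Fact ⇒ Fact / id ⇒ id / id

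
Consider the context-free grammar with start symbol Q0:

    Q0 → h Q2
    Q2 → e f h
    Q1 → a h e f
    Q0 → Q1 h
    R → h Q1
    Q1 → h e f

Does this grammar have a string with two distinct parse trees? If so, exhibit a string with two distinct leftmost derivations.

Ambiguous

Witness: h e f h

Derivation 1: Q0 ⇒ h Q2 ⇒ h e f h
Derivation 2: Q0 ⇒ Q1 h ⇒ h e f h

Two distinct leftmost derivations for the same string.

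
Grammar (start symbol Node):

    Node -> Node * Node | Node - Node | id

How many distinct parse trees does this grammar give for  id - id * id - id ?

5

Parse trees for id - id * id - id:
  [Node [Node [Node id] - [Node id]] * [Node [Node id] - [Node id]]]
  [Node [Node id] - [Node [Node id] * [Node [Node id] - [Node id]]]]
  [Node [Node id] - [Node [Node [Node id] * [Node id]] - [Node id]]]
  [Node [Node [Node [Node id] - [Node id]] * [Node id]] - [Node id]]
  [Node [Node [Node id] - [Node [Node id] * [Node id]]] - [Node id]]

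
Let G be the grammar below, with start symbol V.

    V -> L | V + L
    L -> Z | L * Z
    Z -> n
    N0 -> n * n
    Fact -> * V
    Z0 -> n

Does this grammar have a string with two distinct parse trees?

Only V, L, Z are reachable from V; ignoring the rest: This is a standard precedence ladder (V over L over Z), with each level left-recursive on its own operator ('+' at V, '*' at L). That structure is LR(1), hence unambiguous.

Unambiguous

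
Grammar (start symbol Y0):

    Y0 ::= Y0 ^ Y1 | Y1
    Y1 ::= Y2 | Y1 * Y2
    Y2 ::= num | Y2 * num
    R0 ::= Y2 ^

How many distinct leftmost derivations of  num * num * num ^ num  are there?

Parse trees for num * num * num ^ num:
  [Y0 [Y0 [Y1 [Y2 [Y2 [Y2 num] * num] * num]]] ^ [Y1 [Y2 num]]]
  [Y0 [Y0 [Y1 [Y1 [Y2 num]] * [Y2 [Y2 num] * num]]] ^ [Y1 [Y2 num]]]
  [Y0 [Y0 [Y1 [Y1 [Y2 [Y2 num] * num]] * [Y2 num]]] ^ [Y1 [Y2 num]]]
  [Y0 [Y0 [Y1 [Y1 [Y1 [Y2 num]] * [Y2 num]] * [Y2 num]]] ^ [Y1 [Y2 num]]]

4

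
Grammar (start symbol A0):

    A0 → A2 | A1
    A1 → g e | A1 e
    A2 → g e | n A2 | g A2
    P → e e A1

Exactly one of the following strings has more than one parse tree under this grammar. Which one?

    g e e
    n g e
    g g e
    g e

g e e: 1 tree
n g e: 1 tree
g g e: 1 tree
g e: 2 trees

g e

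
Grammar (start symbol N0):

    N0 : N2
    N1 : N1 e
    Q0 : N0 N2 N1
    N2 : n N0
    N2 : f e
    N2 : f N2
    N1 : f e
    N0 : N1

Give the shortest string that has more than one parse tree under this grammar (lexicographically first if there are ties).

f e

length 2: f e has 2 parse trees

Two derivations of f e:
  N0 ⇒ N2 ⇒ f e
  N0 ⇒ N1 ⇒ f e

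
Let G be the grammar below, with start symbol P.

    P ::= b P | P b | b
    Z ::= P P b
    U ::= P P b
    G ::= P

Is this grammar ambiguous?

Ambiguous

Witness: b b

Derivation 1: P ⇒ b P ⇒ b b
Derivation 2: P ⇒ P b ⇒ b b

Two distinct leftmost derivations for the same string.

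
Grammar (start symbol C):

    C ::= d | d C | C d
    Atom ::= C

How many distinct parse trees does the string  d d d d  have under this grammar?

8

Parse trees for d d d d:
  [C d [C d [C d [C d]]]]
  [C d [C d [C [C d] d]]]
  [C d [C [C d [C d]] d]]
  [C d [C [C [C d] d] d]]
  [C [C d [C d [C d]]] d]
  [C [C d [C [C d] d]] d]
  [C [C [C d [C d]] d] d]
  [C [C [C [C d] d] d] d]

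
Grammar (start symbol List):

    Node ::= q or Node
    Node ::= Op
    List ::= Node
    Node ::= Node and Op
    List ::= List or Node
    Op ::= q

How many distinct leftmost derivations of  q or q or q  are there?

Parse trees for q or q or q:
  [List [Node q or [Node q or [Node [Op q]]]]]
  [List [List [Node [Op q]]] or [Node q or [Node [Op q]]]]
  [List [List [Node q or [Node [Op q]]]] or [Node [Op q]]]
  [List [List [List [Node [Op q]]] or [Node [Op q]]] or [Node [Op q]]]

4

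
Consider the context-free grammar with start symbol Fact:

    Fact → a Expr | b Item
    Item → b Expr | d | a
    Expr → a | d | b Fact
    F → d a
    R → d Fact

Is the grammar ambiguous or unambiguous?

(F, R are unreachable from Fact, so their rules don't affect L(Fact).) The reachable rules are right-linear with at most one rule per (nonterminal, next-terminal) pair. Each input token forces the next rule, so parsing is deterministic.

Unambiguous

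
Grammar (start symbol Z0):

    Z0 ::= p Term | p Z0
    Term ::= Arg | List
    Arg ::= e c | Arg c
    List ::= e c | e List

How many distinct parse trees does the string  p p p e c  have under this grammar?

Parse trees for p p p e c:
  [Z0 p [Z0 p [Z0 p [Term [Arg e c]]]]]
  [Z0 p [Z0 p [Z0 p [Term [List e c]]]]]

2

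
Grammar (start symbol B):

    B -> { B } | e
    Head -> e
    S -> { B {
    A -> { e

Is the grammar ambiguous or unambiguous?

Unambiguous

Only B is reachable from B; ignoring the rest: Each string is a nest of matched brackets around a single atom. An opening bracket forces the recursive rule; an atom forces the base rule.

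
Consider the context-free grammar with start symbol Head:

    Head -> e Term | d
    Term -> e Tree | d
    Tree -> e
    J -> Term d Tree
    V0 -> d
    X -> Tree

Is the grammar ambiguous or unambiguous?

Only Head, Term, Tree are reachable from Head; ignoring the rest: The reachable rules are right-linear with at most one rule per (nonterminal, next-terminal) pair. Each input token forces the next rule, so parsing is deterministic.

Unambiguous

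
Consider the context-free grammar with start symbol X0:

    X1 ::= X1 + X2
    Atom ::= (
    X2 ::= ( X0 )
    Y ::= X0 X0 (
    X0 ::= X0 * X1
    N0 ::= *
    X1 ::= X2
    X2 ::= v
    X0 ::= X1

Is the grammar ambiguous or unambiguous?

Unambiguous

(Atom, N0, Y are unreachable from X0, so their rules don't affect L(X0).) X0 → X0 * X1 | X1  ;  X1 → X1 + X2 | X2  — a left-associative chain with X2 at the bottom. Each string factors uniquely by precedence.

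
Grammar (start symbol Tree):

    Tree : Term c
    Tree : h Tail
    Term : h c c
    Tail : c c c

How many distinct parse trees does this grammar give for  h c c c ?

Parse trees for h c c c:
  [Tree [Term h c c] c]
  [Tree h [Tail c c c]]

2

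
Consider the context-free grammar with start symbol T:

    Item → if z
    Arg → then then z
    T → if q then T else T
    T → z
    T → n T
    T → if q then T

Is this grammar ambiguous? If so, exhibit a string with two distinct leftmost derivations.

Ambiguous

Witness: if q then if q then z else z

Derivation 1: T ⇒ if q then T else T ⇒ if q then if q then T else T ⇒ if q then if q then z else T ⇒ if q then if q then z else z
Derivation 2: T ⇒ if q then T ⇒ if q then if q then T else T ⇒ if q then if q then z else T ⇒ if q then if q then z else z

Two distinct leftmost derivations for the same string.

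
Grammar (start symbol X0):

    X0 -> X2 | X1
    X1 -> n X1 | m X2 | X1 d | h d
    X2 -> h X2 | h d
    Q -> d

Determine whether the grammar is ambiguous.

Witness: h d

Derivation 1: X0 ⇒ X2 ⇒ h d
Derivation 2: X0 ⇒ X1 ⇒ h d

Two distinct leftmost derivations for the same string.

Ambiguous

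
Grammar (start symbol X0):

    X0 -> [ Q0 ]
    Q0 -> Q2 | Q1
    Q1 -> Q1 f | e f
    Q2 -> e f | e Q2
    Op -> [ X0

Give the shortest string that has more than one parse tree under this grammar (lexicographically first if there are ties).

length 4: [ e f ] has 2 parse trees

Two derivations of [ e f ]:
  X0 ⇒ [ Q0 ] ⇒ [ Q2 ] ⇒ [ e f ]
  X0 ⇒ [ Q0 ] ⇒ [ Q1 ] ⇒ [ e f ]

[ e f ]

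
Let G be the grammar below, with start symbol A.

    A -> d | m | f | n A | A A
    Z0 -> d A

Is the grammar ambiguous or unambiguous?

Ambiguous

Witness: d d d

Derivation 1: A ⇒ A A ⇒ d A ⇒ d A A ⇒ d d A ⇒ d d d
Derivation 2: A ⇒ A A ⇒ A A A ⇒ d A A ⇒ d d A ⇒ d d d

Two distinct leftmost derivations for the same string.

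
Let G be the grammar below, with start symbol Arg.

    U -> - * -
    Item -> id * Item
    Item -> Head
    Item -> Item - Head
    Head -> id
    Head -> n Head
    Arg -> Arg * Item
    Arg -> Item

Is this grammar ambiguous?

Ambiguous

Witness: id * id

Derivation 1: Arg ⇒ Arg * Item ⇒ Item * Item ⇒ Head * Item ⇒ id * Item ⇒ id * Head ⇒ id * id
Derivation 2: Arg ⇒ Item ⇒ id * Item ⇒ id * Head ⇒ id * id

Two distinct leftmost derivations for the same string.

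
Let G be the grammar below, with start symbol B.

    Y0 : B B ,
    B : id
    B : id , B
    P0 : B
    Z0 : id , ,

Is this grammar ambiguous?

Only B is reachable from B; ignoring the rest: The reachable grammar is A → atom sep A | atom. Each atom is followed by either the separator (recurse) or end-of-string (stop) — no choice point.

Unambiguous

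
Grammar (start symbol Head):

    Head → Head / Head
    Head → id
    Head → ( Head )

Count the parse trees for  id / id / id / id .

Parse trees for id / id / id / id:
  [Head [Head id] / [Head [Head id] / [Head [Head id] / [Head id]]]]
  [Head [Head id] / [Head [Head [Head id] / [Head id]] / [Head id]]]
  [Head [Head [Head id] / [Head id]] / [Head [Head id] / [Head id]]]
  [Head [Head [Head id] / [Head [Head id] / [Head id]]] / [Head id]]
  [Head [Head [Head [Head id] / [Head id]] / [Head id]] / [Head id]]

5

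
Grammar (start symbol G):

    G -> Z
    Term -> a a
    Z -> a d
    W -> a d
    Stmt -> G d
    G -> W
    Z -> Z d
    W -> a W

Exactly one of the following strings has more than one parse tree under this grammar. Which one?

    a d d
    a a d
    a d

a d d: 1 tree
a a d: 1 tree
a d: 2 trees

a d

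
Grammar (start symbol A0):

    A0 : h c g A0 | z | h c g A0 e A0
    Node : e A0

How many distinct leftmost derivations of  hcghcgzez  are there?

Parse trees for hcghcgzez:
  [A0 h c g [A0 h c g [A0 z] e [A0 z]]]
  [A0 h c g [A0 h c g [A0 z]] e [A0 z]]

2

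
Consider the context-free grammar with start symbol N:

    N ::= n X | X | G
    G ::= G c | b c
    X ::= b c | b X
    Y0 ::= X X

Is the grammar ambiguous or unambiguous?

Ambiguous

Witness: b c

Derivation 1: N ⇒ X ⇒ b c
Derivation 2: N ⇒ G ⇒ b c

Two distinct leftmost derivations for the same string.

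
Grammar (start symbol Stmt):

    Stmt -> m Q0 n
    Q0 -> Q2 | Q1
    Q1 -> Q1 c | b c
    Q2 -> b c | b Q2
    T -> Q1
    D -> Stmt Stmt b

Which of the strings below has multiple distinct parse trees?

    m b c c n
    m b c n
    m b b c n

m b c c n: 1 tree
m b c n: 2 trees
m b b c n: 1 tree

m b c n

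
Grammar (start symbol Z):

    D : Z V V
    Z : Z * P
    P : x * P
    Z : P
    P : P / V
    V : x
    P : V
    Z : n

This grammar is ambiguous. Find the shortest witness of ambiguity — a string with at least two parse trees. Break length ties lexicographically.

x * x

length 1: no string has ≥2 trees
length 3: x * x has 2 parse trees

Two derivations of x * x:
  Z ⇒ Z * P ⇒ P * P ⇒ V * P ⇒ x * P ⇒ x * V ⇒ x * x
  Z ⇒ P ⇒ x * P ⇒ x * V ⇒ x * x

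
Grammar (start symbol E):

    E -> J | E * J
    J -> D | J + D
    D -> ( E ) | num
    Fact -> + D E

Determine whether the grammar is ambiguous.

Unambiguous

(Fact is unreachable from E, so its rules don't affect L(E).) This is a standard precedence ladder (E over J over D), with each level left-recursive on its own operator ('*' at E, '+' at J). That structure is LR(1), hence unambiguous.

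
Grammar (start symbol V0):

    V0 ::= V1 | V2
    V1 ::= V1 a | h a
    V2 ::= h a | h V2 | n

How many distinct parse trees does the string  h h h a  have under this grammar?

Parse trees for h h h a:
  [V0 [V2 h [V2 h [V2 h a]]]]

1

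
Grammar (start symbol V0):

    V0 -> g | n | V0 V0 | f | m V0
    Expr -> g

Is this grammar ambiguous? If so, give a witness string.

Ambiguous

Witness: f f f

Derivation 1: V0 ⇒ V0 V0 ⇒ V0 V0 V0 ⇒ f V0 V0 ⇒ f f V0 ⇒ f f f
Derivation 2: V0 ⇒ V0 V0 ⇒ f V0 ⇒ f V0 V0 ⇒ f f V0 ⇒ f f f

Two distinct leftmost derivations for the same string.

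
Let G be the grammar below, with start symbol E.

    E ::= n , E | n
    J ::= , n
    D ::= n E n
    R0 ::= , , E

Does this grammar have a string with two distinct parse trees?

(J, D, R0 are unreachable from E, so their rules don't affect L(E).) Right-recursive list with a separator: after each atom, whether the separator follows determines the rule. One parse per string.

Unambiguous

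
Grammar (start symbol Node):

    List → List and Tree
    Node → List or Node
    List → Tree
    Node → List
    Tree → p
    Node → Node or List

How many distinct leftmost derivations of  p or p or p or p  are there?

8

Parse trees for p or p or p or p:
  [Node [List [Tree p]] or [Node [List [Tree p]] or [Node [List [Tree p]] or [Node [List [Tree p]]]]]]
  [Node [List [Tree p]] or [Node [List [Tree p]] or [Node [Node [List [Tree p]]] or [List [Tree p]]]]]
  [Node [List [Tree p]] or [Node [Node [List [Tree p]] or [Node [List [Tree p]]]] or [List [Tree p]]]]
  [Node [List [Tree p]] or [Node [Node [Node [List [Tree p]]] or [List [Tree p]]] or [List [Tree p]]]]
  [Node [Node [List [Tree p]] or [Node [List [Tree p]] or [Node [List [Tree p]]]]] or [List [Tree p]]]
  [Node [Node [List [Tree p]] or [Node [Node [List [Tree p]]] or [List [Tree p]]]] or [List [Tree p]]]
  [Node [Node [Node [List [Tree p]] or [Node [List [Tree p]]]] or [List [Tree p]]] or [List [Tree p]]]
  [Node [Node [Node [Node [List [Tree p]]] or [List [Tree p]]] or [List [Tree p]]] or [List [Tree p]]]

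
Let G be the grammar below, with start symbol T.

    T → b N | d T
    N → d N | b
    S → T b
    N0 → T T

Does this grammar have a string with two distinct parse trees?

Unambiguous

(S, N0 are unreachable from T, so their rules don't affect L(T).) Restricted to the reachable nonterminals, every rule has the form A → t or A → t B, and no two rules for the same A share a first terminal. The grammar encodes a DFA — one run per string.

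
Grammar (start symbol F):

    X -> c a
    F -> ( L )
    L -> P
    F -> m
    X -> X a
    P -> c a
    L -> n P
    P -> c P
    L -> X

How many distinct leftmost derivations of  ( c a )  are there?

2

Parse trees for ( c a ):
  [F ( [L [P c a]] )]
  [F ( [L [X c a]] )]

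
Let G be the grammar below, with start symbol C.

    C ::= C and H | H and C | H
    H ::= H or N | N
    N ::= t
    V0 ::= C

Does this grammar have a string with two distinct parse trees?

Witness: t and t

Derivation 1: C ⇒ C and H ⇒ H and H ⇒ N and H ⇒ t and H ⇒ t and N ⇒ t and t
Derivation 2: C ⇒ H and C ⇒ N and C ⇒ t and C ⇒ t and H ⇒ t and N ⇒ t and t

Two distinct leftmost derivations for the same string.

Ambiguous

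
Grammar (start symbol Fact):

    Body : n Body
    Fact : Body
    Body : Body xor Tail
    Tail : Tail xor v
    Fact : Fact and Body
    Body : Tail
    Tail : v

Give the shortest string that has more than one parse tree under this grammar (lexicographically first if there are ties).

length 1: no string has ≥2 trees
length 2: no string has ≥2 trees
length 3: v xor v has 2 parse trees

Two derivations of v xor v:
  Fact ⇒ Body ⇒ Body xor Tail ⇒ Tail xor Tail ⇒ v xor Tail ⇒ v xor v
  Fact ⇒ Body ⇒ Tail ⇒ Tail xor v ⇒ v xor v

v xor v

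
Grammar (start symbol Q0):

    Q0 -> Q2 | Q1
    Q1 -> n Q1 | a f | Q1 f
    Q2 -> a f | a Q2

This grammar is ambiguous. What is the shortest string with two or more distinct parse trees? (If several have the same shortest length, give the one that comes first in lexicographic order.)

a f

length 2: a f has 2 parse trees

Two derivations of a f:
  Q0 ⇒ Q2 ⇒ a f
  Q0 ⇒ Q1 ⇒ a f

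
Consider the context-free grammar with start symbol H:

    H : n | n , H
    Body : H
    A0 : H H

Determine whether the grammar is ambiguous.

Unambiguous

(Body, A0 are unreachable from H, so their rules don't affect L(H).) The reachable grammar is A → atom sep A | atom. Each atom is followed by either the separator (recurse) or end-of-string (stop) — no choice point.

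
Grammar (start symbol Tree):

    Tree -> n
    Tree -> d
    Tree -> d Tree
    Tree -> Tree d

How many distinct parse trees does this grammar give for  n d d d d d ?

Parse trees for n d d d d d:
  [Tree [Tree [Tree [Tree [Tree [Tree n] d] d] d] d] d]

1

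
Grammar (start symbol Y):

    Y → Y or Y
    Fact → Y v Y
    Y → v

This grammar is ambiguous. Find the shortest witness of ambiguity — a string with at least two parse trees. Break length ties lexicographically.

v or v or v

length 1: no string has ≥2 trees
length 3: no string has ≥2 trees
length 5: v or v or v has 2 parse trees

Two derivations of v or v or v:
  Y ⇒ Y or Y ⇒ Y or Y or Y ⇒ v or Y or Y ⇒ v or v or Y ⇒ v or v or v
  Y ⇒ Y or Y ⇒ v or Y ⇒ v or Y or Y ⇒ v or v or Y ⇒ v or v or v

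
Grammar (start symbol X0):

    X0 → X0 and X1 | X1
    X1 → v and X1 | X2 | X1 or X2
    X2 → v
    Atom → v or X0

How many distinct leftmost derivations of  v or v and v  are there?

1

Parse trees for v or v and v:
  [X0 [X0 [X1 [X1 [X2 v]] or [X2 v]]] and [X1 [X2 v]]]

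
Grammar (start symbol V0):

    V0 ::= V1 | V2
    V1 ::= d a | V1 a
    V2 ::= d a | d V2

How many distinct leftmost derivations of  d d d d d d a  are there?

1

Parse trees for d d d d d d a:
  [V0 [V2 d [V2 d [V2 d [V2 d [V2 d [V2 d a]]]]]]]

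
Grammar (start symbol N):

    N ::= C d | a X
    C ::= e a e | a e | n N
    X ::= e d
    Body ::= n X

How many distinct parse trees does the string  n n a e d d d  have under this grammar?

2

Parse trees for n n a e d d d:
  [N [C n [N [C n [N [C a e] d]] d]] d]
  [N [C n [N [C n [N a [X e d]]] d]] d]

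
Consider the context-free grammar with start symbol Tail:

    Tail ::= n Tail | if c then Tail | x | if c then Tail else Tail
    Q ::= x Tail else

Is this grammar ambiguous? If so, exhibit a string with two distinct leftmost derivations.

Witness: if c then if c then x else x

Derivation 1: Tail ⇒ if c then Tail ⇒ if c then if c then Tail else Tail ⇒ if c then if c then x else Tail ⇒ if c then if c then x else x
Derivation 2: Tail ⇒ if c then Tail else Tail ⇒ if c then if c then Tail else Tail ⇒ if c then if c then x else Tail ⇒ if c then if c then x else x

Two distinct leftmost derivations for the same string.

Ambiguous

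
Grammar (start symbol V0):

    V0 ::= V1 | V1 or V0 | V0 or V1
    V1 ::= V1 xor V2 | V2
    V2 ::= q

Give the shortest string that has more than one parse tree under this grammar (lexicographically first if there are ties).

q or q

length 1: no string has ≥2 trees
length 3: q or q has 2 parse trees

Two derivations of q or q:
  V0 ⇒ V1 or V0 ⇒ V2 or V0 ⇒ q or V0 ⇒ q or V1 ⇒ q or V2 ⇒ q or q
  V0 ⇒ V0 or V1 ⇒ V1 or V1 ⇒ V2 or V1 ⇒ q or V1 ⇒ q or V2 ⇒ q or q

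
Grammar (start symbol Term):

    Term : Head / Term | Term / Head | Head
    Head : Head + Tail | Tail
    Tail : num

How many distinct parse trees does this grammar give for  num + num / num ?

2

Parse trees for num + num / num:
  [Term [Head [Head [Tail num]] + [Tail num]] / [Term [Head [Tail num]]]]
  [Term [Term [Head [Head [Tail num]] + [Tail num]]] / [Head [Tail num]]]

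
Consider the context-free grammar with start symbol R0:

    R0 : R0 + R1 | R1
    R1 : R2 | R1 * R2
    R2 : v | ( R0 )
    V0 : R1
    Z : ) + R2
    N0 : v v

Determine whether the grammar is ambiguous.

(V0, Z, N0 are unreachable from R0, so their rules don't affect L(R0).) R0 → R0 + R1 | R1  ;  R1 → R1 * R2 | R2  — a left-associative chain with R2 at the bottom. Each string factors uniquely by precedence.

Unambiguous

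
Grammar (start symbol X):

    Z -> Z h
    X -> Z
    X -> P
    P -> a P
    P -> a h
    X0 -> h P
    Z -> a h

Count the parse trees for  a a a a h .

Parse trees for a a a a h:
  [X [P a [P a [P a [P a h]]]]]

1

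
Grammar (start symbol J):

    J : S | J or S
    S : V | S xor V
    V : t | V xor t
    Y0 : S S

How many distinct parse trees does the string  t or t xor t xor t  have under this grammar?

Parse trees for t or t xor t xor t:
  [J [J [S [V t]]] or [S [V [V [V t] xor t] xor t]]]
  [J [J [S [V t]]] or [S [S [V t]] xor [V [V t] xor t]]]
  [J [J [S [V t]]] or [S [S [V [V t] xor t]] xor [V t]]]
  [J [J [S [V t]]] or [S [S [S [V t]] xor [V t]] xor [V t]]]

4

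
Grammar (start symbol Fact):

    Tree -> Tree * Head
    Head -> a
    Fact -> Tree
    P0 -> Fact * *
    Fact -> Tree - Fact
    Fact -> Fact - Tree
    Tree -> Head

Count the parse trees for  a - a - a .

Parse trees for a - a - a:
  [Fact [Tree [Head a]] - [Fact [Tree [Head a]] - [Fact [Tree [Head a]]]]]
  [Fact [Tree [Head a]] - [Fact [Fact [Tree [Head a]]] - [Tree [Head a]]]]
  [Fact [Fact [Tree [Head a]] - [Fact [Tree [Head a]]]] - [Tree [Head a]]]
  [Fact [Fact [Fact [Tree [Head a]]] - [Tree [Head a]]] - [Tree [Head a]]]

4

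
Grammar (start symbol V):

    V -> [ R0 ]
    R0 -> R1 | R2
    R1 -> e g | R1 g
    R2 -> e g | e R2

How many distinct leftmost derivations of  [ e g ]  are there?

Parse trees for [ e g ]:
  [V [ [R0 [R1 e g]] ]]
  [V [ [R0 [R2 e g]] ]]

2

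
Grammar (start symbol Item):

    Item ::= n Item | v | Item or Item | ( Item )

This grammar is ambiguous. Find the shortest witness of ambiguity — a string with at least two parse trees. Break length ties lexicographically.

n v or v

length 1: no string has ≥2 trees
length 2: no string has ≥2 trees
length 3: no string has ≥2 trees
length 4: n v or v has 2 parse trees

Two derivations of n v or v:
  Item ⇒ n Item ⇒ n Item or Item ⇒ n v or Item ⇒ n v or v
  Item ⇒ Item or Item ⇒ n Item or Item ⇒ n v or Item ⇒ n v or v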